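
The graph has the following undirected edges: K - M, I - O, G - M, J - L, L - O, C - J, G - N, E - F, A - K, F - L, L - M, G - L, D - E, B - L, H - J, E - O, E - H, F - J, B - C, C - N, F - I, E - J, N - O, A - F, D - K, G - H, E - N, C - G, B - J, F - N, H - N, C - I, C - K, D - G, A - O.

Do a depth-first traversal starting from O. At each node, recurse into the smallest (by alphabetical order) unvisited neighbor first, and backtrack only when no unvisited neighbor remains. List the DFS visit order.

Visit O
O → A
A → F
F → E
E → D
D → G
G → C
C → B
B → J
J → H
H → N
J → L
L → M
M → K
C → I

O → A → F → E → D → G → C → B → J → H → N → L → M → K → I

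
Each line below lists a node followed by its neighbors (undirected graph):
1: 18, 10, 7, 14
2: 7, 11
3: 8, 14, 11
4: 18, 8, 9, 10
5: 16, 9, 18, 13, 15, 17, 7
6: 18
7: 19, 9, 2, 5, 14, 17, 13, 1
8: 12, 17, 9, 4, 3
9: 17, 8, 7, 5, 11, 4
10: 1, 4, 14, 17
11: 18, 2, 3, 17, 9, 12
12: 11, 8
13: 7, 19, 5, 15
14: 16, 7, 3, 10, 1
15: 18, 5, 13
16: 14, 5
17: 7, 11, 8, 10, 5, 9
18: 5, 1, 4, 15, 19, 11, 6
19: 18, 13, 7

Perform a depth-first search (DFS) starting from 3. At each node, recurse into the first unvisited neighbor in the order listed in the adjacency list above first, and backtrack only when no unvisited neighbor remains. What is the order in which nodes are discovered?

Visit 3
3 → 8
8 → 12
12 → 11
11 → 18
18 → 5
5 → 16
16 → 14
14 → 7
7 → 19
19 → 13
13 → 15
7 → 9
9 → 17
17 → 10
10 → 1
10 → 4
7 → 2
18 → 6

3, 8, 12, 11, 18, 5, 16, 14, 7, 19, 13, 15, 9, 17, 10, 1, 4, 2, 6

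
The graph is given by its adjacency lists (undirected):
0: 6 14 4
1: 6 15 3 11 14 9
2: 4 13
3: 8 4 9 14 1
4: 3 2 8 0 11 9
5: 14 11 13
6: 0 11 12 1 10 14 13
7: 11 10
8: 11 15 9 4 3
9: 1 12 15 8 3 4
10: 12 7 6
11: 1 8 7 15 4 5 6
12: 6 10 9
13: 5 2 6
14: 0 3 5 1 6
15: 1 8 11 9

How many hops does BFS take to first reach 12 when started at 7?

Level 0: 7
Level 1: 10, 11
Level 2: 1, 4, 5, 6, 8, 12, 15
Level 3: 0, 2, 3, 9, 13, 14
12 first appears at level 2.

2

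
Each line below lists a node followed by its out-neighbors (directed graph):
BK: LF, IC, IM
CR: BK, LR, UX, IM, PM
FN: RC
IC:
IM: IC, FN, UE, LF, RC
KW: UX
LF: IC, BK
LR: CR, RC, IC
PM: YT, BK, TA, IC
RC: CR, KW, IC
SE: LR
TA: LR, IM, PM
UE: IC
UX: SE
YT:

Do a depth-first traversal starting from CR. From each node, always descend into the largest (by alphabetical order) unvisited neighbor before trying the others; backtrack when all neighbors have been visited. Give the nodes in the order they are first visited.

Visit CR
CR → UX
UX → SE
SE → LR
LR → RC
RC → KW
RC → IC
CR → PM
PM → YT
PM → TA
TA → IM
IM → UE
IM → LF
LF → BK
IM → FN

CR -> UX -> SE -> LR -> RC -> KW -> IC -> PM -> YT -> TA -> IM -> UE -> LF -> BK -> FN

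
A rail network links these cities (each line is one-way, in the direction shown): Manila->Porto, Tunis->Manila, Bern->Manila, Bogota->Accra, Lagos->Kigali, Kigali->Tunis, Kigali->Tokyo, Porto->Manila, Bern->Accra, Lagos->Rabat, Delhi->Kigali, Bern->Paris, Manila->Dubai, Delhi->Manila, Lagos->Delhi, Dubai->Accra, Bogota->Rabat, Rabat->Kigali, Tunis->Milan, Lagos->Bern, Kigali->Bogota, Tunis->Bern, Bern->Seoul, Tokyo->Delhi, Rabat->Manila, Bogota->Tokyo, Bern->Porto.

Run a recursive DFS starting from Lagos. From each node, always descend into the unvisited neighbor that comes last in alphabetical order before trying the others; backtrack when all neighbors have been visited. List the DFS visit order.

Lagos Rabat Manila Porto Dubai Accra Kigali Tunis Milan Bern Seoul Paris Tokyo Delhi Bogota

Visit Lagos
Lagos → Rabat
Rabat → Manila
Manila → Porto
Manila → Dubai
Dubai → Accra
Rabat → Kigali
Kigali → Tunis
Tunis → Milan
Tunis → Bern
Bern → Seoul
Bern → Paris
Kigali → Tokyo
Tokyo → Delhi
Kigali → Bogota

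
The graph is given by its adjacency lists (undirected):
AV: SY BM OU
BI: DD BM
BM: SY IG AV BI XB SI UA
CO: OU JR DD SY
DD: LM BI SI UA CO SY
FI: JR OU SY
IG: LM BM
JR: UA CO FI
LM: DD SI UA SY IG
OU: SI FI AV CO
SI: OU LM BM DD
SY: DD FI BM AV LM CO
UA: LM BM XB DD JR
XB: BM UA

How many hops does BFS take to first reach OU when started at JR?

2

Level 0: JR
Level 1: CO, FI, UA
Level 2: BM, DD, LM, OU, SY, XB
Level 3: AV, BI, IG, SI
OU first appears at level 2.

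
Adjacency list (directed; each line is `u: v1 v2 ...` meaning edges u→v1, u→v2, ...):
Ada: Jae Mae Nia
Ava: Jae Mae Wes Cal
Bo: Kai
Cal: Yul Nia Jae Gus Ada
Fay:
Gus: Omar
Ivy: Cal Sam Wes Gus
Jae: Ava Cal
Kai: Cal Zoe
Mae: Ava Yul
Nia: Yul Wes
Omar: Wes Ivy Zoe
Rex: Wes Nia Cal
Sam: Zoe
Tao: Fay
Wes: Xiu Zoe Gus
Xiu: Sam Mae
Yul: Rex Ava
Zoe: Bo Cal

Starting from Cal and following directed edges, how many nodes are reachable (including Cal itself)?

17

BFS from Cal visits: Cal, Yul, Nia, Jae, Gus, Ada, Rex, Ava, Wes, Omar, Mae, Zoe, Xiu, Ivy, Bo, Sam, Kai
Reachable nodes: 17 of 19 total.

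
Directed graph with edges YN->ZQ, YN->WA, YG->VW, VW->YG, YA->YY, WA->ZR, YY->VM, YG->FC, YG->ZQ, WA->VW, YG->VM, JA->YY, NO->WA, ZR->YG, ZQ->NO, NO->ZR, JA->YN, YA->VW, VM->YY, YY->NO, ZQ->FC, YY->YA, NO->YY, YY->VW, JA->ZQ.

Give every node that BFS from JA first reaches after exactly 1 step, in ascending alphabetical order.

Level 0: JA
Level 1: YN, YY, ZQ
Level 2: FC, NO, VM, VW, WA, YA
Level 3: YG, ZR

YN, YY, ZQ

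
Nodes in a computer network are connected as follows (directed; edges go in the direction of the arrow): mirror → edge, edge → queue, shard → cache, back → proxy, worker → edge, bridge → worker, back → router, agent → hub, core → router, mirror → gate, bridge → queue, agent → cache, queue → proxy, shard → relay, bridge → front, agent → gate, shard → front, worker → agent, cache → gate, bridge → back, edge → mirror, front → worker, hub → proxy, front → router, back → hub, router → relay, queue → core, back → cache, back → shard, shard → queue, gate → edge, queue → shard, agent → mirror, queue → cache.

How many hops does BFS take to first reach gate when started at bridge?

3

Level 0: bridge
Level 1: back, front, queue, worker
Level 2: agent, cache, core, edge, hub, proxy, router, shard
Level 3: gate, mirror, relay
gate first appears at level 3.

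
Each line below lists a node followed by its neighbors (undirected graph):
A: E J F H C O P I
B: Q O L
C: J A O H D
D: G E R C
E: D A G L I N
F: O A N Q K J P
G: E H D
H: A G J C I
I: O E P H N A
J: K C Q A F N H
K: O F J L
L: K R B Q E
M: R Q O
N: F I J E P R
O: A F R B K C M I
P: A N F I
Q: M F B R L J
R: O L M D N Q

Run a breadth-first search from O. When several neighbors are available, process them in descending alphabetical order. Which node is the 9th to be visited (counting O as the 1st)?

Visit O; enqueue R, M, K, I, F, C, B, A → queue [R, M, K, I, F, C, B, A]
Visit R; enqueue Q, N, L, D → queue [M, K, I, F, C, B, A, Q, N, L, D]
Visit M → queue [K, I, F, C, B, A, Q, N, L, D]
Visit K; enqueue J → queue [I, F, C, B, A, Q, N, L, D, J]
Visit I; enqueue P, H, E → queue [F, C, B, A, Q, N, L, D, J, P, H, E]
Visit F → queue [C, B, A, Q, N, L, D, J, P, H, E]
Visit C → queue [B, A, Q, N, L, D, J, P, H, E]
Visit B → queue [A, Q, N, L, D, J, P, H, E]
Visit A → queue [Q, N, L, D, J, P, H, E]
Visit Q → queue [N, L, D, J, P, H, E]
Visit N → queue [L, D, J, P, H, E]
Visit L → queue [D, J, P, H, E]
Visit D; enqueue G → queue [J, P, H, E, G]
Visit J → queue [P, H, E, G]
Visit P → queue [H, E, G]
Visit H → queue [E, G]
Visit E → queue [G]
Visit G → queue []

Visit order: O, R, M, K, I, F, C, B, A, Q, N, L, D, J, P, H, E, G

A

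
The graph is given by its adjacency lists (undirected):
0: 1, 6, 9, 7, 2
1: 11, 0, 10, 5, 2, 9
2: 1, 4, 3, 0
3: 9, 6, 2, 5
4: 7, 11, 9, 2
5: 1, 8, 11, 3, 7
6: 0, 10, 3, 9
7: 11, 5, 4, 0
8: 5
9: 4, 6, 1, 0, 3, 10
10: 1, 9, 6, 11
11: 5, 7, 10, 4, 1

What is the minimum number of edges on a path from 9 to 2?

Level 0: 9
Level 1: 0, 1, 3, 4, 6, 10
Level 2: 2, 5, 7, 11
Level 3: 8
2 first appears at level 2.

2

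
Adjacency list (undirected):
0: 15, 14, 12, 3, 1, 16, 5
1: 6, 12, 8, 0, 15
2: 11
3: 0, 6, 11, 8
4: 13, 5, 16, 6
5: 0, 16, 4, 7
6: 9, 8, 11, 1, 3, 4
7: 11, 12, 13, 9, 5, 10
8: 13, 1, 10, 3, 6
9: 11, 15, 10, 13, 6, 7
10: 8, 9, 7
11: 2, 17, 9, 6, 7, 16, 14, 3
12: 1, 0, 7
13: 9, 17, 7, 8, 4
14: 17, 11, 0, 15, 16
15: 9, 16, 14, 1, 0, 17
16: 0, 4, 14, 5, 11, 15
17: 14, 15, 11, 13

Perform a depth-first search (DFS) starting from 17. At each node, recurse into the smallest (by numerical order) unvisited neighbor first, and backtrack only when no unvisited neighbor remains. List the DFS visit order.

17, 11, 2, 3, 0, 1, 6, 4, 5, 7, 9, 10, 8, 13, 15, 14, 16, 12

Visit 17
17 → 11
11 → 2
11 → 3
3 → 0
0 → 1
1 → 6
6 → 4
4 → 5
5 → 7
7 → 9
9 → 10
10 → 8
8 → 13
9 → 15
15 → 14
14 → 16
7 → 12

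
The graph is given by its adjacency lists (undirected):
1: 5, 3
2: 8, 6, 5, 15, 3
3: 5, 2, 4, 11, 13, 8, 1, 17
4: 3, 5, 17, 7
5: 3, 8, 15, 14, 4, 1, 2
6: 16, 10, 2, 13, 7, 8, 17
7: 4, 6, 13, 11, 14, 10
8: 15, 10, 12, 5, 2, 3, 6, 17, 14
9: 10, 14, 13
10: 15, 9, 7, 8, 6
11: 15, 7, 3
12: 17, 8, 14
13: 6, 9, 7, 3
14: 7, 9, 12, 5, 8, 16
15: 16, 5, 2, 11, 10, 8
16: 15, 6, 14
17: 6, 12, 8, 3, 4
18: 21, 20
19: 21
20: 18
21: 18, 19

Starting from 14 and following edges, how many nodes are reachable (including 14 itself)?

17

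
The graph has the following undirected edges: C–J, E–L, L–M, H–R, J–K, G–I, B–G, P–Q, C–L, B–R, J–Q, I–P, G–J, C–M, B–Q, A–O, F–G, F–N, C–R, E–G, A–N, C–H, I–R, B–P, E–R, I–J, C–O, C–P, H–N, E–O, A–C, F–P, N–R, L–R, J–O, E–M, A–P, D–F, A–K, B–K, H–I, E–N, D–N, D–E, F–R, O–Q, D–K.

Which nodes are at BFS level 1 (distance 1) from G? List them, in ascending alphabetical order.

Level 0: G
Level 1: B, E, F, I, J
Level 2: C, D, H, K, L, M, N, O, P, Q, R
Level 3: A

B, E, F, I, J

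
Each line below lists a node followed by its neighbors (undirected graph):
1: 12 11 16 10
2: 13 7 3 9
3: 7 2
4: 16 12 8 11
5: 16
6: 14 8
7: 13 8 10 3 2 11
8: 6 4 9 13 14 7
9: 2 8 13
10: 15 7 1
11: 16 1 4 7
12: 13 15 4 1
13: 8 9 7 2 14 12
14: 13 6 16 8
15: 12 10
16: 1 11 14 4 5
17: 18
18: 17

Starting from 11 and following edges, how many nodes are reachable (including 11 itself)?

BFS from 11 visits: 11, 1, 4, 7, 16, 10, 12, 8, 2, 3, 13, 5, 14, 15, 6, 9
Reachable nodes: 16 of 18 total.

16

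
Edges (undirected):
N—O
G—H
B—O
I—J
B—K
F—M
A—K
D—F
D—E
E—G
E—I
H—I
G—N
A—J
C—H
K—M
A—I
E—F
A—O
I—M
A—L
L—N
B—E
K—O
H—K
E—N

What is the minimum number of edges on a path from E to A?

Level 0: E
Level 1: B, D, F, G, I, N
Level 2: A, H, J, K, L, M, O
Level 3: C
A first appears at level 2.

2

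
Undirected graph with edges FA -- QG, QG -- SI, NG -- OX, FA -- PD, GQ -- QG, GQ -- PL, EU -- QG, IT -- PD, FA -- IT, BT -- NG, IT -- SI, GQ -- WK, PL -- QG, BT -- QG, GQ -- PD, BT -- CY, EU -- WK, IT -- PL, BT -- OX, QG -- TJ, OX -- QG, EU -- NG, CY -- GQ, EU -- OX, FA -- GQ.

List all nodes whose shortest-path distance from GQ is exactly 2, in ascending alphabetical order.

BT, EU, IT, OX, SI, TJ

Level 0: GQ
Level 1: CY, FA, PD, PL, QG, WK
Level 2: BT, EU, IT, OX, SI, TJ
Level 3: NG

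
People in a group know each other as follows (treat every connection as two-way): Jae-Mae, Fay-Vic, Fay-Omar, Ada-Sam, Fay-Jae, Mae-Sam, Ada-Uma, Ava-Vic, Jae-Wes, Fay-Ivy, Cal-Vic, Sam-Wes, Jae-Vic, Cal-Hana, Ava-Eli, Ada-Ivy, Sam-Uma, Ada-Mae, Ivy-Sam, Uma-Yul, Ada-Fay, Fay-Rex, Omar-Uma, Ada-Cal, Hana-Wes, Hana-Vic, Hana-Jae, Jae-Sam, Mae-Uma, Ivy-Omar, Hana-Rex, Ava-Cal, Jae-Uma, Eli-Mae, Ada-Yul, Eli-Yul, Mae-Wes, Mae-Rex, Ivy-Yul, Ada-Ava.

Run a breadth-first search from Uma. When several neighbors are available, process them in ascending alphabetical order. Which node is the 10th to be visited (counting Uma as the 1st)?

Fay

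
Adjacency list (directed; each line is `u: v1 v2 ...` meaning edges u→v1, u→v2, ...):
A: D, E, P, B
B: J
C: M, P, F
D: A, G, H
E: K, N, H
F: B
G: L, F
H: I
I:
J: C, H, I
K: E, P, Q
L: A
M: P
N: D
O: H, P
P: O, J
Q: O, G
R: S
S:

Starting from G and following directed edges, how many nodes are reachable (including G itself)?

17

BFS from G visits: G, F, L, B, A, J, D, E, P, C, H, I, K, N, O, M, Q
Reachable nodes: 17 of 19 total.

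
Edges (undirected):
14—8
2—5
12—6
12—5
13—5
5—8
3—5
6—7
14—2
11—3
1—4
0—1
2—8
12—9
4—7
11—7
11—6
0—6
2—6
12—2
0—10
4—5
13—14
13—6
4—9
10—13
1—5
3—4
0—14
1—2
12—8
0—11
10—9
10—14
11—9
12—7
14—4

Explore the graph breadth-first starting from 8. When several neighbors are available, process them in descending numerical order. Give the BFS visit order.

8, 14, 12, 5, 2, 13, 10, 4, 0, 9, 7, 6, 3, 1, 11

Visit 8; enqueue 14, 12, 5, 2 → queue [14, 12, 5, 2]
Visit 14; enqueue 13, 10, 4, 0 → queue [12, 5, 2, 13, 10, 4, 0]
Visit 12; enqueue 9, 7, 6 → queue [5, 2, 13, 10, 4, 0, 9, 7, 6]
Visit 5; enqueue 3, 1 → queue [2, 13, 10, 4, 0, 9, 7, 6, 3, 1]
Visit 2 → queue [13, 10, 4, 0, 9, 7, 6, 3, 1]
Visit 13 → queue [10, 4, 0, 9, 7, 6, 3, 1]
Visit 10 → queue [4, 0, 9, 7, 6, 3, 1]
Visit 4 → queue [0, 9, 7, 6, 3, 1]
Visit 0; enqueue 11 → queue [9, 7, 6, 3, 1, 11]
Visit 9 → queue [7, 6, 3, 1, 11]
Visit 7 → queue [6, 3, 1, 11]
Visit 6 → queue [3, 1, 11]
Visit 3 → queue [1, 11]
Visit 1 → queue [11]
Visit 11 → queue []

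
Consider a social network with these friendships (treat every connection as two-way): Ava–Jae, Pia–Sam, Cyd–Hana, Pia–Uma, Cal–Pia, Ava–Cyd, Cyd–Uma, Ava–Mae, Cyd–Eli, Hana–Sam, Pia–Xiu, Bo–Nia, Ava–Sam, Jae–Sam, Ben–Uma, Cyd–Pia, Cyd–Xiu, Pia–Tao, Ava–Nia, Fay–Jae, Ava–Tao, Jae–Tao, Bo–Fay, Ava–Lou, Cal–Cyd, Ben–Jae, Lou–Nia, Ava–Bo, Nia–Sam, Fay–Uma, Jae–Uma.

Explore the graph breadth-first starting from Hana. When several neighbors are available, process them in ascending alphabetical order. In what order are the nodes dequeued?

Hana -> Cyd -> Sam -> Ava -> Cal -> Eli -> Pia -> Uma -> Xiu -> Jae -> Nia -> Bo -> Lou -> Mae -> Tao -> Ben -> Fay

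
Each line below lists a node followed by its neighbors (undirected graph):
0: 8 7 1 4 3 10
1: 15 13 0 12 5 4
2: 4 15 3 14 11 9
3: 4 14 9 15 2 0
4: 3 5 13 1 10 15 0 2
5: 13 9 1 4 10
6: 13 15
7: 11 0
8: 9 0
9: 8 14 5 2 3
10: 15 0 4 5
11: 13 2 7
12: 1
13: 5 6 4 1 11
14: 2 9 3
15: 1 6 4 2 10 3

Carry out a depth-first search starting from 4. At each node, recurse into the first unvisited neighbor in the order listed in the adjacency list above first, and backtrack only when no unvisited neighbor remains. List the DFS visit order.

4 → 3 → 14 → 2 → 15 → 1 → 13 → 5 → 9 → 8 → 0 → 7 → 11 → 10 → 6 → 12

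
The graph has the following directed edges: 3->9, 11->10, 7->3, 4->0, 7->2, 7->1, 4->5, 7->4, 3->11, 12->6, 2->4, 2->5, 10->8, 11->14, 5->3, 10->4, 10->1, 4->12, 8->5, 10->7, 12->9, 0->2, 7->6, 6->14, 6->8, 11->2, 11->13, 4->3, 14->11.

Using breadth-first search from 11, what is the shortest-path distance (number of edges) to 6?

3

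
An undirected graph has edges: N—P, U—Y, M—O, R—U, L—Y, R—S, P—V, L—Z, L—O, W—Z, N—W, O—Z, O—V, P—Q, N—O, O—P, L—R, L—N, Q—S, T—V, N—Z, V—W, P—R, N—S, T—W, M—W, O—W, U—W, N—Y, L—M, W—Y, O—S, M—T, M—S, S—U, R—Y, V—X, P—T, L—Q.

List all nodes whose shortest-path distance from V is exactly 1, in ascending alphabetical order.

Level 0: V
Level 1: O, P, T, W, X
Level 2: L, M, N, Q, R, S, U, Y, Z

O, P, T, W, X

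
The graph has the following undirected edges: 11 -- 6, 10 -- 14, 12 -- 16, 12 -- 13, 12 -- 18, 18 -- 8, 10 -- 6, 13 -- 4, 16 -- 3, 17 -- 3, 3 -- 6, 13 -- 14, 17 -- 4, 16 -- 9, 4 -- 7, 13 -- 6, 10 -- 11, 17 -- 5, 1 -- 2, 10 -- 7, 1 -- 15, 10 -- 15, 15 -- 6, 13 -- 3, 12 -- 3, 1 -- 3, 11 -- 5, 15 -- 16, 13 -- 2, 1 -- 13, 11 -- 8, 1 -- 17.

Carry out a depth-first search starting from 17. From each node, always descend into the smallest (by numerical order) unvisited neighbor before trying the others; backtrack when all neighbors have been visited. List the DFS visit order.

Visit 17
17 → 1
1 → 2
2 → 13
13 → 3
3 → 6
6 → 10
10 → 7
7 → 4
10 → 11
11 → 5
11 → 8
8 → 18
18 → 12
12 → 16
16 → 9
16 → 15
10 → 14

17 -> 1 -> 2 -> 13 -> 3 -> 6 -> 10 -> 7 -> 4 -> 11 -> 5 -> 8 -> 18 -> 12 -> 16 -> 9 -> 15 -> 14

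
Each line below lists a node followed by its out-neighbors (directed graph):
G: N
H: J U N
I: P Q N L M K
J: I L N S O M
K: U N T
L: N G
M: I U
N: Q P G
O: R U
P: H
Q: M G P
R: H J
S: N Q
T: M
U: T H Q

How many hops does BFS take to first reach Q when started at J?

Level 0: J
Level 1: I, L, M, N, O, S
Level 2: G, K, P, Q, R, U
Level 3: H, T
Q first appears at level 2.

2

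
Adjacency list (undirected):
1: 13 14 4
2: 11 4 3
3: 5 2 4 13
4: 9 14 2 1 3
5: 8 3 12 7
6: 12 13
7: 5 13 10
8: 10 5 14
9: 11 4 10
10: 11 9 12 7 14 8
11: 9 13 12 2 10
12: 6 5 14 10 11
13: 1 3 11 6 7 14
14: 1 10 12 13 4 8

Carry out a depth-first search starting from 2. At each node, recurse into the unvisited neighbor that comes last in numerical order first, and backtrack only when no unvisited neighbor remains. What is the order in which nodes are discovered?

2, 11, 13, 14, 12, 10, 9, 4, 3, 5, 8, 7, 1, 6

Visit 2
2 → 11
11 → 13
13 → 14
14 → 12
12 → 10
10 → 9
9 → 4
4 → 3
3 → 5
5 → 8
5 → 7
4 → 1
12 → 6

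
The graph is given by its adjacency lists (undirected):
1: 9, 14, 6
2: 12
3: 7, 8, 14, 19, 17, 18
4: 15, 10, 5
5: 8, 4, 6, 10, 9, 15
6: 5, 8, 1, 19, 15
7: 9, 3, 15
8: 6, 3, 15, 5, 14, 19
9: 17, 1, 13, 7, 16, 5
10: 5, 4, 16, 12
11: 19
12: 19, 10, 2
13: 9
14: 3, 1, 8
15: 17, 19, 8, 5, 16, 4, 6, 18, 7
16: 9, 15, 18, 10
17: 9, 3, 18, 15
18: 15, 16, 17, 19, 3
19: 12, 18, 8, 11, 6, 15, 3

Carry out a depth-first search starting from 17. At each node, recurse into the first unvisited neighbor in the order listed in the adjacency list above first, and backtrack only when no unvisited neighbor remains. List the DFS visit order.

17 9 1 14 3 7 15 19 12 10 5 8 6 4 16 18 2 11 13

Visit 17
17 → 9
9 → 1
1 → 14
14 → 3
3 → 7
7 → 15
15 → 19
19 → 12
12 → 10
10 → 5
5 → 8
8 → 6
5 → 4
10 → 16
16 → 18
12 → 2
19 → 11
9 → 13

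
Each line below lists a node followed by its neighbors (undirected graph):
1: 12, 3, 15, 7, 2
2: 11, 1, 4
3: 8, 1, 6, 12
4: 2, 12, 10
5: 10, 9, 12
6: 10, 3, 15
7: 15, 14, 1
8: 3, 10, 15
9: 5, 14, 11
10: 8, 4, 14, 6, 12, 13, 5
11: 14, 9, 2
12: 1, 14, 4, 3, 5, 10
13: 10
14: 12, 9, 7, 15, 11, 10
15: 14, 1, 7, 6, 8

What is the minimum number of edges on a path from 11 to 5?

2

Level 0: 11
Level 1: 2, 9, 14
Level 2: 1, 4, 5, 7, 10, 12, 15
Level 3: 3, 6, 8, 13
5 first appears at level 2.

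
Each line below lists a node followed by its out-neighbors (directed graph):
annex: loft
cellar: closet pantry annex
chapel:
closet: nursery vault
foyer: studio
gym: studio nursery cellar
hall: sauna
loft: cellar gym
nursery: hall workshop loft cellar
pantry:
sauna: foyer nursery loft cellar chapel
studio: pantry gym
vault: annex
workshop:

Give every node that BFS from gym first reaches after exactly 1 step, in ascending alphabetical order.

cellar, nursery, studio

Level 0: gym
Level 1: cellar, nursery, studio
Level 2: annex, closet, hall, loft, pantry, workshop
Level 3: sauna, vault
Level 4: chapel, foyer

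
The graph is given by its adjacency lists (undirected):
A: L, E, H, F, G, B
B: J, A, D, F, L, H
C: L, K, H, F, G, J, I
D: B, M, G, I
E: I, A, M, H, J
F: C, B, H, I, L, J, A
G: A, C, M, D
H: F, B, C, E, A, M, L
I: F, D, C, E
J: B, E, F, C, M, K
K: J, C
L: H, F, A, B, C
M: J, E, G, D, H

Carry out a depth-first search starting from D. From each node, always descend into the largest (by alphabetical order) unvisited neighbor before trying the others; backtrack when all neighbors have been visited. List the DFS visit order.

D → M → J → K → C → L → H → F → I → E → A → G → B

Visit D
D → M
M → J
J → K
K → C
C → L
L → H
H → F
F → I
I → E
E → A
A → G
A → B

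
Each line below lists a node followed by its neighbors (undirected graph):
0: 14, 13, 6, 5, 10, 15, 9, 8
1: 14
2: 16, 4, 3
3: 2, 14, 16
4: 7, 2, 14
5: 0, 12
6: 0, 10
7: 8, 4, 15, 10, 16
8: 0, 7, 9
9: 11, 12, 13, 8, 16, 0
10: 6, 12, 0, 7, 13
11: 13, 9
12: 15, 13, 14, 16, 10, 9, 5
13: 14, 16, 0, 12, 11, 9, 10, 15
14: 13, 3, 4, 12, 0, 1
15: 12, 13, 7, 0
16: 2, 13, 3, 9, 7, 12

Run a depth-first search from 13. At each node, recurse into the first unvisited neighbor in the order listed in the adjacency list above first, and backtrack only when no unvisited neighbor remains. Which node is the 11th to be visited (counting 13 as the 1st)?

Visit 13
13 → 14
14 → 3
3 → 2
2 → 16
16 → 9
9 → 11
9 → 12
12 → 15
15 → 7
7 → 8
8 → 0
0 → 6
6 → 10
0 → 5
7 → 4
14 → 1

Visit order: 13, 14, 3, 2, 16, 9, 11, 12, 15, 7, 8, 0, 6, 10, 5, 4, 1

8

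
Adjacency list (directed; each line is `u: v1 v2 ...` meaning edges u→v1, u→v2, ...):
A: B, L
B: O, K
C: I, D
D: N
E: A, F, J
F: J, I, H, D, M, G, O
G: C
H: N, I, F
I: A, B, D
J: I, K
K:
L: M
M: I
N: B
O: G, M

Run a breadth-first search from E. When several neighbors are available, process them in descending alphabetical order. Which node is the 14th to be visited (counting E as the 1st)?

Visit E; enqueue J, F, A → queue [J, F, A]
Visit J; enqueue K, I → queue [F, A, K, I]
Visit F; enqueue O, M, H, G, D → queue [A, K, I, O, M, H, G, D]
Visit A; enqueue L, B → queue [K, I, O, M, H, G, D, L, B]
Visit K → queue [I, O, M, H, G, D, L, B]
Visit I → queue [O, M, H, G, D, L, B]
Visit O → queue [M, H, G, D, L, B]
Visit M → queue [H, G, D, L, B]
Visit H; enqueue N → queue [G, D, L, B, N]
Visit G; enqueue C → queue [D, L, B, N, C]
Visit D → queue [L, B, N, C]
Visit L → queue [B, N, C]
Visit B → queue [N, C]
Visit N → queue [C]
Visit C → queue []

Visit order: E, J, F, A, K, I, O, M, H, G, D, L, B, N, C

N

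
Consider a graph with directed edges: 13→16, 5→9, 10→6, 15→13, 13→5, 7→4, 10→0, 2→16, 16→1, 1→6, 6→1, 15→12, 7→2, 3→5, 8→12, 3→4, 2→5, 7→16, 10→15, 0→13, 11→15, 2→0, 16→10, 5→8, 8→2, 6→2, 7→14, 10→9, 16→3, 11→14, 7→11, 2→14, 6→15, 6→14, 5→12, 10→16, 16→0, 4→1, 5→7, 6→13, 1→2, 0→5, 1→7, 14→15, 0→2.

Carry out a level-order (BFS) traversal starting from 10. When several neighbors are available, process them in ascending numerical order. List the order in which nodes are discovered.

10 0 6 9 15 16 2 5 13 1 14 12 3 7 8 4 11

Visit 10; enqueue 0, 6, 9, 15, 16 → queue [0, 6, 9, 15, 16]
Visit 0; enqueue 2, 5, 13 → queue [6, 9, 15, 16, 2, 5, 13]
Visit 6; enqueue 1, 14 → queue [9, 15, 16, 2, 5, 13, 1, 14]
Visit 9 → queue [15, 16, 2, 5, 13, 1, 14]
Visit 15; enqueue 12 → queue [16, 2, 5, 13, 1, 14, 12]
Visit 16; enqueue 3 → queue [2, 5, 13, 1, 14, 12, 3]
Visit 2 → queue [5, 13, 1, 14, 12, 3]
Visit 5; enqueue 7, 8 → queue [13, 1, 14, 12, 3, 7, 8]
Visit 13 → queue [1, 14, 12, 3, 7, 8]
Visit 1 → queue [14, 12, 3, 7, 8]
Visit 14 → queue [12, 3, 7, 8]
Visit 12 → queue [3, 7, 8]
Visit 3; enqueue 4 → queue [7, 8, 4]
Visit 7; enqueue 11 → queue [8, 4, 11]
Visit 8 → queue [4, 11]
Visit 4 → queue [11]
Visit 11 → queue []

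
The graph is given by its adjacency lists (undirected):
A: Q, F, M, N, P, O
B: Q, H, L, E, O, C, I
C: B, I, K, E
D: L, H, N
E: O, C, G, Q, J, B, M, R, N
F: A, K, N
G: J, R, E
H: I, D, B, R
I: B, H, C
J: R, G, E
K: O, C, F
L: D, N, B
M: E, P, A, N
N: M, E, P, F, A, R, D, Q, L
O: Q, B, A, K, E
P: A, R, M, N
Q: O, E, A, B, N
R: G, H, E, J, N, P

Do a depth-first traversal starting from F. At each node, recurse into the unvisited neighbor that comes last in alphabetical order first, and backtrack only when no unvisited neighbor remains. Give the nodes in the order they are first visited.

F N R P M E Q O K C I H D L B A J G

Visit F
F → N
N → R
R → P
P → M
M → E
E → Q
Q → O
O → K
K → C
C → I
I → H
H → D
D → L
L → B
O → A
E → J
J → G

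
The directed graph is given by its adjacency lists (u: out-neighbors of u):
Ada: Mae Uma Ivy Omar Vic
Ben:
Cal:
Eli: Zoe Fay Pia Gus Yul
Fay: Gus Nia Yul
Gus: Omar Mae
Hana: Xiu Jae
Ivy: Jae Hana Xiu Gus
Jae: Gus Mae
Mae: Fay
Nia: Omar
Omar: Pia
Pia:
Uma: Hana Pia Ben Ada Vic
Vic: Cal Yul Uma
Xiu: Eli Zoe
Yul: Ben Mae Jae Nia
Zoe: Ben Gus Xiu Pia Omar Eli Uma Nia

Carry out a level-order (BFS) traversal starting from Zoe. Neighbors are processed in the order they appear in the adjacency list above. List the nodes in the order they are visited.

Visit Zoe; enqueue Ben, Gus, Xiu, Pia, Omar, Eli, Uma, Nia → queue [Ben, Gus, Xiu, Pia, Omar, Eli, Uma, Nia]
Visit Ben → queue [Gus, Xiu, Pia, Omar, Eli, Uma, Nia]
Visit Gus; enqueue Mae → queue [Xiu, Pia, Omar, Eli, Uma, Nia, Mae]
Visit Xiu → queue [Pia, Omar, Eli, Uma, Nia, Mae]
Visit Pia → queue [Omar, Eli, Uma, Nia, Mae]
Visit Omar → queue [Eli, Uma, Nia, Mae]
Visit Eli; enqueue Fay, Yul → queue [Uma, Nia, Mae, Fay, Yul]
Visit Uma; enqueue Hana, Ada, Vic → queue [Nia, Mae, Fay, Yul, Hana, Ada, Vic]
Visit Nia → queue [Mae, Fay, Yul, Hana, Ada, Vic]
Visit Mae → queue [Fay, Yul, Hana, Ada, Vic]
Visit Fay → queue [Yul, Hana, Ada, Vic]
Visit Yul; enqueue Jae → queue [Hana, Ada, Vic, Jae]
Visit Hana → queue [Ada, Vic, Jae]
Visit Ada; enqueue Ivy → queue [Vic, Jae, Ivy]
Visit Vic; enqueue Cal → queue [Jae, Ivy, Cal]
Visit Jae → queue [Ivy, Cal]
Visit Ivy → queue [Cal]
Visit Cal → queue []

Zoe → Ben → Gus → Xiu → Pia → Omar → Eli → Uma → Nia → Mae → Fay → Yul → Hana → Ada → Vic → Jae → Ivy → Cal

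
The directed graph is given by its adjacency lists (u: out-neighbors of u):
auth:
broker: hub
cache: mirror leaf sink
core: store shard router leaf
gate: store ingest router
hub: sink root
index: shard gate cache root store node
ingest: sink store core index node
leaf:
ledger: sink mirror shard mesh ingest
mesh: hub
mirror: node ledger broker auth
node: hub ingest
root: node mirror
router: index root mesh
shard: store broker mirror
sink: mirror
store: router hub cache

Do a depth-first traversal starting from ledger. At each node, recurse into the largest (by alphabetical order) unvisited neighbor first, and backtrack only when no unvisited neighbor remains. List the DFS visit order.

Visit ledger
ledger → sink
sink → mirror
mirror → node
node → ingest
ingest → store
store → router
router → root
router → mesh
mesh → hub
router → index
index → shard
shard → broker
index → gate
index → cache
cache → leaf
ingest → core
mirror → auth

ledger, sink, mirror, node, ingest, store, router, root, mesh, hub, index, shard, broker, gate, cache, leaf, core, auth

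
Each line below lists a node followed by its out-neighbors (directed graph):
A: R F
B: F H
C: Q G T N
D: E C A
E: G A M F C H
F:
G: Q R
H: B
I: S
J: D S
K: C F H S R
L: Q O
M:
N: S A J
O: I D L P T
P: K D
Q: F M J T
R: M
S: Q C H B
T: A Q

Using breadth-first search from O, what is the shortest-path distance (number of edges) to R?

Level 0: O
Level 1: D, I, L, P, T
Level 2: A, C, E, K, Q, S
Level 3: B, F, G, H, J, M, N, R
R first appears at level 3.

3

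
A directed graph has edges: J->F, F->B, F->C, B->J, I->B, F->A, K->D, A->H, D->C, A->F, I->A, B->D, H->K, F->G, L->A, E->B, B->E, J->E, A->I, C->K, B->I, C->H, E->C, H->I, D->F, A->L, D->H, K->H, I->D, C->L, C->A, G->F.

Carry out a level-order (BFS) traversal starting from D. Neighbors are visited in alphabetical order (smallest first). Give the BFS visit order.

Visit D; enqueue C, F, H → queue [C, F, H]
Visit C; enqueue A, K, L → queue [F, H, A, K, L]
Visit F; enqueue B, G → queue [H, A, K, L, B, G]
Visit H; enqueue I → queue [A, K, L, B, G, I]
Visit A → queue [K, L, B, G, I]
Visit K → queue [L, B, G, I]
Visit L → queue [B, G, I]
Visit B; enqueue E, J → queue [G, I, E, J]
Visit G → queue [I, E, J]
Visit I → queue [E, J]
Visit E → queue [J]
Visit J → queue []

D -> C -> F -> H -> A -> K -> L -> B -> G -> I -> E -> J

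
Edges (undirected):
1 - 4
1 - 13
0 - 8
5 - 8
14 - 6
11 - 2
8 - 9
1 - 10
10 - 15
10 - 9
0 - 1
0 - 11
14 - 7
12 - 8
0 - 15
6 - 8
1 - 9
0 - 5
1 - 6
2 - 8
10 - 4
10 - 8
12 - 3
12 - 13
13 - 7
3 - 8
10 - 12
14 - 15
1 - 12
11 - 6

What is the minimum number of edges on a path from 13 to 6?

Level 0: 13
Level 1: 1, 7, 12
Level 2: 0, 3, 4, 6, 8, 9, 10, 14
Level 3: 2, 5, 11, 15
6 first appears at level 2.

2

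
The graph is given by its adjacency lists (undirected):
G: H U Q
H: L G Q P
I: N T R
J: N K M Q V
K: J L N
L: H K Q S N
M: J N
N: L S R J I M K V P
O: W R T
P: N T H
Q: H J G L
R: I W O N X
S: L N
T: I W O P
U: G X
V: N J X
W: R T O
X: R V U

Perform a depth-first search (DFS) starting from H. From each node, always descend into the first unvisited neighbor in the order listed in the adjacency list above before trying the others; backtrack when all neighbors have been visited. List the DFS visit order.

Visit H
H → L
L → K
K → J
J → N
N → S
N → R
R → I
I → T
T → W
W → O
T → P
R → X
X → V
X → U
U → G
G → Q
N → M

H L K J N S R I T W O P X V U G Q M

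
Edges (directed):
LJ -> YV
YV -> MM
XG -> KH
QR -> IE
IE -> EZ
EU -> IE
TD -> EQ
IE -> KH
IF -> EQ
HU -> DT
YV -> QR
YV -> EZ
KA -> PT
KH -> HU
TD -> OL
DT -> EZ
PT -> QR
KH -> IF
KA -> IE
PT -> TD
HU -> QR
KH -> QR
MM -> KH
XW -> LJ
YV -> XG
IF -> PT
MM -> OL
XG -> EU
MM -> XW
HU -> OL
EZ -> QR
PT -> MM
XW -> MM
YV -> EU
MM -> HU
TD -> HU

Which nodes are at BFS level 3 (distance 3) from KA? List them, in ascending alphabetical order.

EQ, HU, IF, OL, XW

Level 0: KA
Level 1: IE, PT
Level 2: EZ, KH, MM, QR, TD
Level 3: EQ, HU, IF, OL, XW
Level 4: DT, LJ
Level 5: YV
Level 6: EU, XG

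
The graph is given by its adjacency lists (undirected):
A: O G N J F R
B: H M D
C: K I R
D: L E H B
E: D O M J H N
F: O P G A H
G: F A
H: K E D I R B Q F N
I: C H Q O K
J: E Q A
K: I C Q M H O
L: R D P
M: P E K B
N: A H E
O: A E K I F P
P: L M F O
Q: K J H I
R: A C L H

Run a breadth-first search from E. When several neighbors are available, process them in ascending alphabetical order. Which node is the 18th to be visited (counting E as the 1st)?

Visit E; enqueue D, H, J, M, N, O → queue [D, H, J, M, N, O]
Visit D; enqueue B, L → queue [H, J, M, N, O, B, L]
Visit H; enqueue F, I, K, Q, R → queue [J, M, N, O, B, L, F, I, K, Q, R]
Visit J; enqueue A → queue [M, N, O, B, L, F, I, K, Q, R, A]
Visit M; enqueue P → queue [N, O, B, L, F, I, K, Q, R, A, P]
Visit N → queue [O, B, L, F, I, K, Q, R, A, P]
Visit O → queue [B, L, F, I, K, Q, R, A, P]
Visit B → queue [L, F, I, K, Q, R, A, P]
Visit L → queue [F, I, K, Q, R, A, P]
Visit F; enqueue G → queue [I, K, Q, R, A, P, G]
Visit I; enqueue C → queue [K, Q, R, A, P, G, C]
Visit K → queue [Q, R, A, P, G, C]
Visit Q → queue [R, A, P, G, C]
Visit R → queue [A, P, G, C]
Visit A → queue [P, G, C]
Visit P → queue [G, C]
Visit G → queue [C]
Visit C → queue []

Visit order: E, D, H, J, M, N, O, B, L, F, I, K, Q, R, A, P, G, C

C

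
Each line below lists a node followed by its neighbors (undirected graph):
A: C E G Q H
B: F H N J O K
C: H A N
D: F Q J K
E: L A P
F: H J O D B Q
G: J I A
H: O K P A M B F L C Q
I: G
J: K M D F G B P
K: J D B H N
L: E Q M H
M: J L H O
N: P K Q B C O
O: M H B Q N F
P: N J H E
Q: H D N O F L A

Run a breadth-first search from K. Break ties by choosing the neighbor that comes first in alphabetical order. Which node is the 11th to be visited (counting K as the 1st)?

C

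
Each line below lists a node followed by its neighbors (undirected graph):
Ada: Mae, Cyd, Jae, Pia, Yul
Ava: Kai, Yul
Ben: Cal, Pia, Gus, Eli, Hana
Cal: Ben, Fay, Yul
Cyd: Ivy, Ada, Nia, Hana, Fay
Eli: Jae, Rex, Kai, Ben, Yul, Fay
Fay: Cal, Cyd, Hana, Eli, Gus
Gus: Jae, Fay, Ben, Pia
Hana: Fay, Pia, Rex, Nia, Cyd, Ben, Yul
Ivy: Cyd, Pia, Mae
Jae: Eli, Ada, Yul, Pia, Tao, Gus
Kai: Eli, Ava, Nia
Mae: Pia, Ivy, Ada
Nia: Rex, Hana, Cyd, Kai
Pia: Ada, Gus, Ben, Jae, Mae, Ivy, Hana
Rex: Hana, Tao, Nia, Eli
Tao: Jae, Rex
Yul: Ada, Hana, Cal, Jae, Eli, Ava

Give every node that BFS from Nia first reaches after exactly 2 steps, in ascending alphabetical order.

Level 0: Nia
Level 1: Cyd, Hana, Kai, Rex
Level 2: Ada, Ava, Ben, Eli, Fay, Ivy, Pia, Tao, Yul
Level 3: Cal, Gus, Jae, Mae

Ada, Ava, Ben, Eli, Fay, Ivy, Pia, Tao, Yul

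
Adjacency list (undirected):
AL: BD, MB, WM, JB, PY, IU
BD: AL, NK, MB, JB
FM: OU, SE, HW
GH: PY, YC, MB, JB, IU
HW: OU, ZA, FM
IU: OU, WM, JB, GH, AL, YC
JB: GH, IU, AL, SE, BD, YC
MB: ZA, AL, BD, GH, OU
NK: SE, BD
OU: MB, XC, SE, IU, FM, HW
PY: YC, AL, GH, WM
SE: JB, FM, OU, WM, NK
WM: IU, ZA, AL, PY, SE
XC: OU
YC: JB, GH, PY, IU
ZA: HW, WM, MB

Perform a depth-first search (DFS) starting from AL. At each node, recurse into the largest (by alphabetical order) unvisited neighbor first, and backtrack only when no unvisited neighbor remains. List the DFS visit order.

Visit AL
AL → WM
WM → ZA
ZA → MB
MB → OU
OU → XC
OU → SE
SE → NK
NK → BD
BD → JB
JB → YC
YC → PY
PY → GH
GH → IU
SE → FM
FM → HW

AL → WM → ZA → MB → OU → XC → SE → NK → BD → JB → YC → PY → GH → IU → FM → HW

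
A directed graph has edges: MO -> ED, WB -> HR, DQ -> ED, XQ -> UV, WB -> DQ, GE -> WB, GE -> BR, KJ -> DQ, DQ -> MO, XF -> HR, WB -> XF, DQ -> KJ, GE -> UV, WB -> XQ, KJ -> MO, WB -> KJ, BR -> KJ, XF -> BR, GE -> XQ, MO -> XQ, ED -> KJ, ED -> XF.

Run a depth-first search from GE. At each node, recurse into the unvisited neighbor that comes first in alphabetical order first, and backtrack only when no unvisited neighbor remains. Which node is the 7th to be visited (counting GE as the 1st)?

Visit GE
GE → BR
BR → KJ
KJ → DQ
DQ → ED
ED → XF
XF → HR
DQ → MO
MO → XQ
XQ → UV
GE → WB

Visit order: GE, BR, KJ, DQ, ED, XF, HR, MO, XQ, UV, WB

HR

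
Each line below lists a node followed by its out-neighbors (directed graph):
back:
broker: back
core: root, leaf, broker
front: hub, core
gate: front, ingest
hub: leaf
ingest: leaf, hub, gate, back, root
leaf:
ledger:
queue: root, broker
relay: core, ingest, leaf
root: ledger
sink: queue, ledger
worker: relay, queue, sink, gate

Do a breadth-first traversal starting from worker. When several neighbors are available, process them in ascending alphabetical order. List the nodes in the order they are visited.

worker gate queue relay sink front ingest broker root core leaf ledger hub back

Visit worker; enqueue gate, queue, relay, sink → queue [gate, queue, relay, sink]
Visit gate; enqueue front, ingest → queue [queue, relay, sink, front, ingest]
Visit queue; enqueue broker, root → queue [relay, sink, front, ingest, broker, root]
Visit relay; enqueue core, leaf → queue [sink, front, ingest, broker, root, core, leaf]
Visit sink; enqueue ledger → queue [front, ingest, broker, root, core, leaf, ledger]
Visit front; enqueue hub → queue [ingest, broker, root, core, leaf, ledger, hub]
Visit ingest; enqueue back → queue [broker, root, core, leaf, ledger, hub, back]
Visit broker → queue [root, core, leaf, ledger, hub, back]
Visit root → queue [core, leaf, ledger, hub, back]
Visit core → queue [leaf, ledger, hub, back]
Visit leaf → queue [ledger, hub, back]
Visit ledger → queue [hub, back]
Visit hub → queue [back]
Visit back → queue []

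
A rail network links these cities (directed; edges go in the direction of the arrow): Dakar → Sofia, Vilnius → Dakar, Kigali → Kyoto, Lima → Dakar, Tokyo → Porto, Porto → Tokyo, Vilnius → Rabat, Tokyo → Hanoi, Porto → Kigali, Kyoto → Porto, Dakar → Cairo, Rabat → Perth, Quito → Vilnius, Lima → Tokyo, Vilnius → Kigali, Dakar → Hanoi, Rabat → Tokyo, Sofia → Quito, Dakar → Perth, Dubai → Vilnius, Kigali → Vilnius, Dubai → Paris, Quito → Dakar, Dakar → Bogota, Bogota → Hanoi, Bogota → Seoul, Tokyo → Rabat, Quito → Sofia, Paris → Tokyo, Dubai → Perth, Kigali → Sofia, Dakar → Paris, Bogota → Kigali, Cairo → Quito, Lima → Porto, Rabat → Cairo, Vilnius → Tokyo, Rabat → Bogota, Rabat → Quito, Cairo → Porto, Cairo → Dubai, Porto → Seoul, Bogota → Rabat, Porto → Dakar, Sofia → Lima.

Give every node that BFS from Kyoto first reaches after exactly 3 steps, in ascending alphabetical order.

Level 0: Kyoto
Level 1: Porto
Level 2: Dakar, Kigali, Seoul, Tokyo
Level 3: Bogota, Cairo, Hanoi, Paris, Perth, Rabat, Sofia, Vilnius
Level 4: Dubai, Lima, Quito

Bogota, Cairo, Hanoi, Paris, Perth, Rabat, Sofia, Vilnius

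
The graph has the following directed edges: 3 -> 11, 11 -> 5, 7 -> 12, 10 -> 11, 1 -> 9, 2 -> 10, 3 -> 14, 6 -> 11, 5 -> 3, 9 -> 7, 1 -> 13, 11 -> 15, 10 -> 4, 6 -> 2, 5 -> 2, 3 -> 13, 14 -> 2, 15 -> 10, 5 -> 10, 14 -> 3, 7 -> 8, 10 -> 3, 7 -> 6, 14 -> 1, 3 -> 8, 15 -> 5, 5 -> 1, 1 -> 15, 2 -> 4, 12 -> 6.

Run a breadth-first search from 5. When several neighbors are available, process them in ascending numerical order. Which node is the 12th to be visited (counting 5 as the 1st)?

14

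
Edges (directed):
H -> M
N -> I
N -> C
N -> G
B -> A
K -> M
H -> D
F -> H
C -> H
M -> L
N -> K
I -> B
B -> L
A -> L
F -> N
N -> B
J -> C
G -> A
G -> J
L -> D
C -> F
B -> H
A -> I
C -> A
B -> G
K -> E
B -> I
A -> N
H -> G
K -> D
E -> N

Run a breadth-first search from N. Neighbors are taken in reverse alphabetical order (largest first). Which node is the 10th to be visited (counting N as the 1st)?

Visit N; enqueue K, I, G, C, B → queue [K, I, G, C, B]
Visit K; enqueue M, E, D → queue [I, G, C, B, M, E, D]
Visit I → queue [G, C, B, M, E, D]
Visit G; enqueue J, A → queue [C, B, M, E, D, J, A]
Visit C; enqueue H, F → queue [B, M, E, D, J, A, H, F]
Visit B; enqueue L → queue [M, E, D, J, A, H, F, L]
Visit M → queue [E, D, J, A, H, F, L]
Visit E → queue [D, J, A, H, F, L]
Visit D → queue [J, A, H, F, L]
Visit J → queue [A, H, F, L]
Visit A → queue [H, F, L]
Visit H → queue [F, L]
Visit F → queue [L]
Visit L → queue []

Visit order: N, K, I, G, C, B, M, E, D, J, A, H, F, L

J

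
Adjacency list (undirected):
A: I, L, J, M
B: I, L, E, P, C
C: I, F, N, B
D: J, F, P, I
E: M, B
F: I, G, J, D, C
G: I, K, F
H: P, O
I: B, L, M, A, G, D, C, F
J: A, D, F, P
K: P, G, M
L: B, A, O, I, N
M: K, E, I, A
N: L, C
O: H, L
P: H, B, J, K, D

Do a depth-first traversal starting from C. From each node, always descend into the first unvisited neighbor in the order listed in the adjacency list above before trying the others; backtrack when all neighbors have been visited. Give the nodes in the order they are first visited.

Visit C
C → I
I → B
B → L
L → A
A → J
J → D
D → F
F → G
G → K
K → P
P → H
H → O
K → M
M → E
L → N

C, I, B, L, A, J, D, F, G, K, P, H, O, M, E, N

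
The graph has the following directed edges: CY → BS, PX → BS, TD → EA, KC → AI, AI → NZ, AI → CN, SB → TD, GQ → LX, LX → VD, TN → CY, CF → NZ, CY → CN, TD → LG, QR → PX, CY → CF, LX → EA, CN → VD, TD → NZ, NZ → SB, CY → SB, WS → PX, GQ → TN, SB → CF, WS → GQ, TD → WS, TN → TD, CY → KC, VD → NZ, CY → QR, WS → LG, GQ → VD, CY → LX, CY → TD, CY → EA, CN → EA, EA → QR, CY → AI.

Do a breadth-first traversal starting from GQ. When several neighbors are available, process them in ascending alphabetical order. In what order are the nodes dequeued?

Visit GQ; enqueue LX, TN, VD → queue [LX, TN, VD]
Visit LX; enqueue EA → queue [TN, VD, EA]
Visit TN; enqueue CY, TD → queue [VD, EA, CY, TD]
Visit VD; enqueue NZ → queue [EA, CY, TD, NZ]
Visit EA; enqueue QR → queue [CY, TD, NZ, QR]
Visit CY; enqueue AI, BS, CF, CN, KC, SB → queue [TD, NZ, QR, AI, BS, CF, CN, KC, SB]
Visit TD; enqueue LG, WS → queue [NZ, QR, AI, BS, CF, CN, KC, SB, LG, WS]
Visit NZ → queue [QR, AI, BS, CF, CN, KC, SB, LG, WS]
Visit QR; enqueue PX → queue [AI, BS, CF, CN, KC, SB, LG, WS, PX]
Visit AI → queue [BS, CF, CN, KC, SB, LG, WS, PX]
Visit BS → queue [CF, CN, KC, SB, LG, WS, PX]
Visit CF → queue [CN, KC, SB, LG, WS, PX]
Visit CN → queue [KC, SB, LG, WS, PX]
Visit KC → queue [SB, LG, WS, PX]
Visit SB → queue [LG, WS, PX]
Visit LG → queue [WS, PX]
Visit WS → queue [PX]
Visit PX → queue []

GQ → LX → TN → VD → EA → CY → TD → NZ → QR → AI → BS → CF → CN → KC → SB → LG → WS → PX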